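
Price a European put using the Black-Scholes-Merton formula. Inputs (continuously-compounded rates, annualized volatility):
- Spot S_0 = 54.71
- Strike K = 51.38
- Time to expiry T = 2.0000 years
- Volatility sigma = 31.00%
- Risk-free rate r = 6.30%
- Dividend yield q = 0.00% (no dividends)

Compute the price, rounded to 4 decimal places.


d1 = (ln(S/K) + (r - q + 0.5*sigma^2) * T) / (sigma * sqrt(T)) = 0.64984828
d2 = d1 - sigma * sqrt(T) = 0.21144207
exp(-rT) = 0.88161485; exp(-qT) = 1.00000000
P = K * exp(-rT) * N(-d2) - S_0 * exp(-qT) * N(-d1)
N(-d1) = 0.25789512; N(-d2) = 0.41627116
P = 51.3800 * 0.88161485 * 0.41627116 - 54.7100 * 1.00000000 * 0.25789512 = 4.7465

Answer: Price = 4.7465


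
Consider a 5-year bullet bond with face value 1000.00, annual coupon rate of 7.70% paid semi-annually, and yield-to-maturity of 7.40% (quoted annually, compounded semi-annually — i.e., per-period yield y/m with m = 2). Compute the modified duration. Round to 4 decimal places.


Coupon per period c = face * coupon_rate / m = 38.500000
Periods per year m = 2; per-period yield y/m = 0.037000
Number of cashflows N = 10
Cashflows (t years, CF_t, discount factor 1/(1+y/m)^(m*t), PV):
  t = 0.5000: CF_t = 38.500000, DF = 0.964320, PV = 37.126326
  t = 1.0000: CF_t = 38.500000, DF = 0.929913, PV = 35.801664
  t = 1.5000: CF_t = 38.500000, DF = 0.896734, PV = 34.524266
  t = 2.0000: CF_t = 38.500000, DF = 0.864739, PV = 33.292446
  t = 2.5000: CF_t = 38.500000, DF = 0.833885, PV = 32.104577
  t = 3.0000: CF_t = 38.500000, DF = 0.804132, PV = 30.959090
  t = 3.5000: CF_t = 38.500000, DF = 0.775441, PV = 29.854475
  t = 4.0000: CF_t = 38.500000, DF = 0.747773, PV = 28.789272
  t = 4.5000: CF_t = 38.500000, DF = 0.721093, PV = 27.762075
  t = 5.0000: CF_t = 1038.500000, DF = 0.695364, PV = 722.135902
Price P = sum_t PV_t = 1012.350093
First compute Macaulay numerator sum_t t * PV_t:
  t * PV_t at t = 0.5000: 18.563163
  t * PV_t at t = 1.0000: 35.801664
  t * PV_t at t = 1.5000: 51.786400
  t * PV_t at t = 2.0000: 66.584892
  t * PV_t at t = 2.5000: 80.261442
  t * PV_t at t = 3.0000: 92.877271
  t * PV_t at t = 3.5000: 104.490662
  t * PV_t at t = 4.0000: 115.157087
  t * PV_t at t = 4.5000: 124.929337
  t * PV_t at t = 5.0000: 3610.679509
Macaulay duration D = 4301.131426 / 1012.350093 = 4.248660
Modified duration = D / (1 + y/m) = 4.248660 / (1 + 0.037000) = 4.097069

Answer: Modified duration = 4.0971


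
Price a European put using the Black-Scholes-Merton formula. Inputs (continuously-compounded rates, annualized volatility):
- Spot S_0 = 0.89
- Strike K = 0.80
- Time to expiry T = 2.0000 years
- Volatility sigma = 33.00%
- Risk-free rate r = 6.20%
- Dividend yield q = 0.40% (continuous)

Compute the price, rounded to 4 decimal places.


Answer: Price = 0.0745

Derivation:
d1 = (ln(S/K) + (r - q + 0.5*sigma^2) * T) / (sigma * sqrt(T)) = 0.71034176
d2 = d1 - sigma * sqrt(T) = 0.24365129
exp(-rT) = 0.88337984; exp(-qT) = 0.99203191
P = K * exp(-rT) * N(-d2) - S_0 * exp(-qT) * N(-d1)
N(-d1) = 0.23874611; N(-d2) = 0.40375045
P = 0.8000 * 0.88337984 * 0.40375045 - 0.8900 * 0.99203191 * 0.23874611 = 0.0745


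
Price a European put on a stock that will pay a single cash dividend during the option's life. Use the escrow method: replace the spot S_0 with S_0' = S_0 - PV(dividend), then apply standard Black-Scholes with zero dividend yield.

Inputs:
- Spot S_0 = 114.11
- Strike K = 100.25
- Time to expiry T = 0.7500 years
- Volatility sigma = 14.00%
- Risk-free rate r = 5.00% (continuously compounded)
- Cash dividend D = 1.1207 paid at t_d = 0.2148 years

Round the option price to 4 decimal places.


PV(D) = D * exp(-r * t_d) = 1.1207 * 0.98931747 = 1.10872809
S_0' = S_0 - PV(D) = 114.1100 - 1.10872809 = 113.00127191
d1 = (ln(S_0'/K) + (r + sigma^2/2)*T) / (sigma*sqrt(T)) = 1.35744953
d2 = d1 - sigma*sqrt(T) = 1.23620597
exp(-rT) = 0.96319442
N(-d1) = 0.08731921; N(-d2) = 0.10819101
P = K * exp(-rT) * N(-d2) - S_0' * N(-d1) = 100.2500 * 0.96319442 * 0.10819101 - 113.00127191 * 0.08731921 = 0.5798

Answer: Price = 0.5798


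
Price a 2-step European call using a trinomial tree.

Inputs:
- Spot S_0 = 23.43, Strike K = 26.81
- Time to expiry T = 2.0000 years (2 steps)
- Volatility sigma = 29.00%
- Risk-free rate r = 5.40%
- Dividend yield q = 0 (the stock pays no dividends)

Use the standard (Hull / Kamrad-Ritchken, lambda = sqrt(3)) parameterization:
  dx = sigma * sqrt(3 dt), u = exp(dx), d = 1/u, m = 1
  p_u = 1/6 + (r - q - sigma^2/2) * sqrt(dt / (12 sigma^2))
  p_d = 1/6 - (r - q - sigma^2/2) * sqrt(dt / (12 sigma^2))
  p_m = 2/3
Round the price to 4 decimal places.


dt = T/N = 1.000000; dx = sigma*sqrt(3*dt) = 0.502295
u = exp(dx) = 1.652509; d = 1/u = 0.605140
p_u = 0.178562, p_m = 0.666667, p_d = 0.154771
Discount per step: exp(-r*dt) = 0.947432
Stock lattice S(k, j) with j the centered position index:
  k=0: S(0,+0) = 23.4300
  k=1: S(1,-1) = 14.1784; S(1,+0) = 23.4300; S(1,+1) = 38.7183
  k=2: S(2,-2) = 8.5799; S(2,-1) = 14.1784; S(2,+0) = 23.4300; S(2,+1) = 38.7183; S(2,+2) = 63.9823
Terminal payoffs V(N, j) = max(S_T - K, 0):
  V(2,-2) = 0.000000; V(2,-1) = 0.000000; V(2,+0) = 0.000000; V(2,+1) = 11.908286; V(2,+2) = 37.172315
Backward induction: V(k, j) = exp(-r*dt) * [p_u * V(k+1, j+1) + p_m * V(k+1, j) + p_d * V(k+1, j-1)]
  V(1,-1) = exp(-r*dt) * [p_u*0.000000 + p_m*0.000000 + p_d*0.000000] = 0.000000
  V(1,+0) = exp(-r*dt) * [p_u*11.908286 + p_m*0.000000 + p_d*0.000000] = 2.014589
  V(1,+1) = exp(-r*dt) * [p_u*37.172315 + p_m*11.908286 + p_d*0.000000] = 13.810171
  V(0,+0) = exp(-r*dt) * [p_u*13.810171 + p_m*2.014589 + p_d*0.000000] = 3.608800

Answer: Price = V(0,0) = 3.6088


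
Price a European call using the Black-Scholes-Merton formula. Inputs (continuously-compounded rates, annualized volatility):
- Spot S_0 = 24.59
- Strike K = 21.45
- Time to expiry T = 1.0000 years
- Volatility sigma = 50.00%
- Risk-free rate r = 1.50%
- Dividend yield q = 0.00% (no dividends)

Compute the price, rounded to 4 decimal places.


Answer: Price = 6.4438

Derivation:
d1 = (ln(S/K) + (r - q + 0.5*sigma^2) * T) / (sigma * sqrt(T)) = 0.55323042
d2 = d1 - sigma * sqrt(T) = 0.05323042
exp(-rT) = 0.98511194; exp(-qT) = 1.00000000
C = S_0 * exp(-qT) * N(d1) - K * exp(-rT) * N(d2)
N(d1) = 0.70994718; N(d2) = 0.52122584
C = 24.5900 * 1.00000000 * 0.70994718 - 21.4500 * 0.98511194 * 0.52122584 = 6.4438


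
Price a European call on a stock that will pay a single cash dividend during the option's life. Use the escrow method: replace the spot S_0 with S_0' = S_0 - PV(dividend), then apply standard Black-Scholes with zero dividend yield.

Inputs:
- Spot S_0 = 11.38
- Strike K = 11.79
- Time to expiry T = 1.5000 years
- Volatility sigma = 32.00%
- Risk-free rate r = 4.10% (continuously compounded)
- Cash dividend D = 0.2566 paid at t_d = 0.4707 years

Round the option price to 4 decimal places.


Answer: Price = 1.7465

Derivation:
PV(D) = D * exp(-r * t_d) = 0.2566 * 0.98088633 = 0.25169543
S_0' = S_0 - PV(D) = 11.3800 - 0.25169543 = 11.12830457
d1 = (ln(S_0'/K) + (r + sigma^2/2)*T) / (sigma*sqrt(T)) = 0.20550226
d2 = d1 - sigma*sqrt(T) = -0.18641610
exp(-rT) = 0.94035295
N(d1) = 0.58141013; N(d2) = 0.42605924
C = S_0' * N(d1) - K * exp(-rT) * N(d2) = 11.12830457 * 0.58141013 - 11.7900 * 0.94035295 * 0.42605924 = 1.7465


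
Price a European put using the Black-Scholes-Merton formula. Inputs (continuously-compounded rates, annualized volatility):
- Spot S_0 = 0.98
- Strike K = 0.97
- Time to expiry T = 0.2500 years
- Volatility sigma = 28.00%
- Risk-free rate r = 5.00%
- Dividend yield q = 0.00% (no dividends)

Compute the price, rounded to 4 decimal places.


Answer: Price = 0.0438

Derivation:
d1 = (ln(S/K) + (r - q + 0.5*sigma^2) * T) / (sigma * sqrt(T)) = 0.23254643
d2 = d1 - sigma * sqrt(T) = 0.09254643
exp(-rT) = 0.98757780; exp(-qT) = 1.00000000
P = K * exp(-rT) * N(-d2) - S_0 * exp(-qT) * N(-d1)
N(-d1) = 0.40805681; N(-d2) = 0.46313195
P = 0.9700 * 0.98757780 * 0.46313195 - 0.9800 * 1.00000000 * 0.40805681 = 0.0438


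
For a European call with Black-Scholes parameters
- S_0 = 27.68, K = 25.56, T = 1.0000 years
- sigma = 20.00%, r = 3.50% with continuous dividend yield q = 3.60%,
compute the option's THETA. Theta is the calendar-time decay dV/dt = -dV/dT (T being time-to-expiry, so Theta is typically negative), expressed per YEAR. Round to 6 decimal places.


Answer: Theta = -0.812308

Derivation:
d1 = 0.4934075062; d2 = 0.2934075062
phi(d1) = 0.3532200600; exp(-qT) = 0.9646402935; exp(-rT) = 0.9656054163
Theta = -S*exp(-qT)*phi(d1)*sigma/(2*sqrt(T)) - r*K*exp(-rT)*N(d2) + q*S*exp(-qT)*N(d1)
N(d1) = 0.6891376602; N(d2) = 0.6153946557; sqrt(T) = 1.0000000000
Term 1 = -27.6800 * 0.9646402935 * 0.3532200600 * 0.2000 / (2 * 1.0000000000) = -0.9431414769
Term 2 = -0.0350 * 25.5600 * 0.9656054163 * 0.6153946557 = -0.5315967380
Term 3 = 0.0360 * 27.6800 * 0.9646402935 * 0.6891376602 = 0.6624299646
Theta = -0.9431414769 + (-0.5315967380) + (0.6624299646) = -0.812308


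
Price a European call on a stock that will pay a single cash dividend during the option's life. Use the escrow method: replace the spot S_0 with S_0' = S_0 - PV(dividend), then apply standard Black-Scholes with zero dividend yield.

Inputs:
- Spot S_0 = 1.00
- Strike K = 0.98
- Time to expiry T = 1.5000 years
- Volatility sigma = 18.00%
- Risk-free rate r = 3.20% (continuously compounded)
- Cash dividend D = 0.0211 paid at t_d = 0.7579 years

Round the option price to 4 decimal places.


PV(D) = D * exp(-r * t_d) = 0.0211 * 0.97603894 = 0.02059442
S_0' = S_0 - PV(D) = 1.0000 - 0.02059442 = 0.97940558
d1 = (ln(S_0'/K) + (r + sigma^2/2)*T) / (sigma*sqrt(T)) = 0.32520725
d2 = d1 - sigma*sqrt(T) = 0.10475317
exp(-rT) = 0.95313379
N(d1) = 0.62748789; N(d2) = 0.54171416
C = S_0' * N(d1) - K * exp(-rT) * N(d2) = 0.97940558 * 0.62748789 - 0.9800 * 0.95313379 * 0.54171416 = 0.1086

Answer: Price = 0.1086


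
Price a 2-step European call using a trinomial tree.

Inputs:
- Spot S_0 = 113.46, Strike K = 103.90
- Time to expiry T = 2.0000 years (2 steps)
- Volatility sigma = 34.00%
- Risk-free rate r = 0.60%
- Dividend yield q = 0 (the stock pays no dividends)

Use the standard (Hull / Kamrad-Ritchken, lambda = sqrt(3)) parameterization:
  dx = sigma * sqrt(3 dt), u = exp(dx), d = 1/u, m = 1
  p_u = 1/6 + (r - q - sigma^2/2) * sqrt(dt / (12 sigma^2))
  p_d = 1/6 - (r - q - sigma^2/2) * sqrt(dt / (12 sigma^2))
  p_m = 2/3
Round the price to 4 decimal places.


dt = T/N = 1.000000; dx = sigma*sqrt(3*dt) = 0.588897
u = exp(dx) = 1.802000; d = 1/u = 0.554939
p_u = 0.122686, p_m = 0.666667, p_d = 0.210647
Discount per step: exp(-r*dt) = 0.994018
Stock lattice S(k, j) with j the centered position index:
  k=0: S(0,+0) = 113.4600
  k=1: S(1,-1) = 62.9634; S(1,+0) = 113.4600; S(1,+1) = 204.4549
  k=2: S(2,-2) = 34.9408; S(2,-1) = 62.9634; S(2,+0) = 113.4600; S(2,+1) = 204.4549; S(2,+2) = 368.4279
Terminal payoffs V(N, j) = max(S_T - K, 0):
  V(2,-2) = 0.000000; V(2,-1) = 0.000000; V(2,+0) = 9.560000; V(2,+1) = 100.554944; V(2,+2) = 264.527851
Backward induction: V(k, j) = exp(-r*dt) * [p_u * V(k+1, j+1) + p_m * V(k+1, j) + p_d * V(k+1, j-1)]
  V(1,-1) = exp(-r*dt) * [p_u*9.560000 + p_m*0.000000 + p_d*0.000000] = 1.165863
  V(1,+0) = exp(-r*dt) * [p_u*100.554944 + p_m*9.560000 + p_d*0.000000] = 18.598109
  V(1,+1) = exp(-r*dt) * [p_u*264.527851 + p_m*100.554944 + p_d*9.560000] = 100.897120
  V(0,+0) = exp(-r*dt) * [p_u*100.897120 + p_m*18.598109 + p_d*1.165863] = 24.873317

Answer: Price = V(0,0) = 24.8733


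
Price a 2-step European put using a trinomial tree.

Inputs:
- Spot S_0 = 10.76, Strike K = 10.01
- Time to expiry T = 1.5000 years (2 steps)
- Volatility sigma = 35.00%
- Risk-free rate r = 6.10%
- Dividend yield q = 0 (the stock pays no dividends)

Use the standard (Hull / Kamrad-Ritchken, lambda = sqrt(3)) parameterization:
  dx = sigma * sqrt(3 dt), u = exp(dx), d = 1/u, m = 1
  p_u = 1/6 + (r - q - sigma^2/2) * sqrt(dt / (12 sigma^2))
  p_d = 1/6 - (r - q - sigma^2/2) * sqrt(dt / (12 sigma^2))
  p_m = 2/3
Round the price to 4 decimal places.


Answer: Price = V(0,0) = 0.8986

Derivation:
dt = T/N = 0.750000; dx = sigma*sqrt(3*dt) = 0.525000
u = exp(dx) = 1.690459; d = 1/u = 0.591555
p_u = 0.166488, p_m = 0.666667, p_d = 0.166845
Discount per step: exp(-r*dt) = 0.955281
Stock lattice S(k, j) with j the centered position index:
  k=0: S(0,+0) = 10.7600
  k=1: S(1,-1) = 6.3651; S(1,+0) = 10.7600; S(1,+1) = 18.1893
  k=2: S(2,-2) = 3.7653; S(2,-1) = 6.3651; S(2,+0) = 10.7600; S(2,+1) = 18.1893; S(2,+2) = 30.7483
Terminal payoffs V(N, j) = max(K - S_T, 0):
  V(2,-2) = 6.244670; V(2,-1) = 3.644864; V(2,+0) = 0.000000; V(2,+1) = 0.000000; V(2,+2) = 0.000000
Backward induction: V(k, j) = exp(-r*dt) * [p_u * V(k+1, j+1) + p_m * V(k+1, j) + p_d * V(k+1, j-1)]
  V(1,-1) = exp(-r*dt) * [p_u*0.000000 + p_m*3.644864 + p_d*6.244670] = 3.316547
  V(1,+0) = exp(-r*dt) * [p_u*0.000000 + p_m*0.000000 + p_d*3.644864] = 0.580933
  V(1,+1) = exp(-r*dt) * [p_u*0.000000 + p_m*0.000000 + p_d*0.000000] = 0.000000
  V(0,+0) = exp(-r*dt) * [p_u*0.000000 + p_m*0.580933 + p_d*3.316547] = 0.898574


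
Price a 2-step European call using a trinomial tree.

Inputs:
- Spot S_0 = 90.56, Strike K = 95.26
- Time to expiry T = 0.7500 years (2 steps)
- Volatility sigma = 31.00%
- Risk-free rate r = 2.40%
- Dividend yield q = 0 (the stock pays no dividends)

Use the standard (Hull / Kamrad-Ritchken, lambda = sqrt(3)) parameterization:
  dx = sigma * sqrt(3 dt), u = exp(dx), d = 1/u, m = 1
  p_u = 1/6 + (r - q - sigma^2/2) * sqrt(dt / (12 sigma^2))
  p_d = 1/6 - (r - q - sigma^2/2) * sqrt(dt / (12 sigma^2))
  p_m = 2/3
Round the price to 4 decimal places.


Answer: Price = V(0,0) = 7.9477

Derivation:
dt = T/N = 0.375000; dx = sigma*sqrt(3*dt) = 0.328805
u = exp(dx) = 1.389306; d = 1/u = 0.719784
p_u = 0.152952, p_m = 0.666667, p_d = 0.180381
Discount per step: exp(-r*dt) = 0.991040
Stock lattice S(k, j) with j the centered position index:
  k=0: S(0,+0) = 90.5600
  k=1: S(1,-1) = 65.1836; S(1,+0) = 90.5600; S(1,+1) = 125.8156
  k=2: S(2,-2) = 46.9181; S(2,-1) = 65.1836; S(2,+0) = 90.5600; S(2,+1) = 125.8156; S(2,+2) = 174.7964
Terminal payoffs V(N, j) = max(S_T - K, 0):
  V(2,-2) = 0.000000; V(2,-1) = 0.000000; V(2,+0) = 0.000000; V(2,+1) = 30.555591; V(2,+2) = 79.536409
Backward induction: V(k, j) = exp(-r*dt) * [p_u * V(k+1, j+1) + p_m * V(k+1, j) + p_d * V(k+1, j-1)]
  V(1,-1) = exp(-r*dt) * [p_u*0.000000 + p_m*0.000000 + p_d*0.000000] = 0.000000
  V(1,+0) = exp(-r*dt) * [p_u*30.555591 + p_m*0.000000 + p_d*0.000000] = 4.631672
  V(1,+1) = exp(-r*dt) * [p_u*79.536409 + p_m*30.555591 + p_d*0.000000] = 32.244157
  V(0,+0) = exp(-r*dt) * [p_u*32.244157 + p_m*4.631672 + p_d*0.000000] = 7.947744


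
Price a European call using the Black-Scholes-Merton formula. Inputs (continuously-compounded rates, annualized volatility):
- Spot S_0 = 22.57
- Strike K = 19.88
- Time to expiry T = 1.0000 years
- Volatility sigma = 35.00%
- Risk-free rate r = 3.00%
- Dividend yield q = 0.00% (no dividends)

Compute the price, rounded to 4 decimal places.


d1 = (ln(S/K) + (r - q + 0.5*sigma^2) * T) / (sigma * sqrt(T)) = 0.62330683
d2 = d1 - sigma * sqrt(T) = 0.27330683
exp(-rT) = 0.97044553; exp(-qT) = 1.00000000
C = S_0 * exp(-qT) * N(d1) - K * exp(-rT) * N(d2)
N(d1) = 0.73345854; N(d2) = 0.60769132
C = 22.5700 * 1.00000000 * 0.73345854 - 19.8800 * 0.97044553 * 0.60769132 = 4.8303

Answer: Price = 4.8303


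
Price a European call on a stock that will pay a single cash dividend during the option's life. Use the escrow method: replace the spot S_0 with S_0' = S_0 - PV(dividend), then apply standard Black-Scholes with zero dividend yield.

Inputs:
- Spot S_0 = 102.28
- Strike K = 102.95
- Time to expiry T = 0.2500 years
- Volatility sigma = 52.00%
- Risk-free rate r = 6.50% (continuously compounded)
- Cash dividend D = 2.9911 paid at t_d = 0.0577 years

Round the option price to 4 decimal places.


PV(D) = D * exp(-r * t_d) = 2.9911 * 0.99625652 = 2.97990289
S_0' = S_0 - PV(D) = 102.2800 - 2.97990289 = 99.30009711
d1 = (ln(S_0'/K) + (r + sigma^2/2)*T) / (sigma*sqrt(T)) = 0.05366583
d2 = d1 - sigma*sqrt(T) = -0.20633417
exp(-rT) = 0.98388132
N(d1) = 0.52139930; N(d2) = 0.41826494
C = S_0' * N(d1) - K * exp(-rT) * N(d2) = 99.30009711 * 0.52139930 - 102.9500 * 0.98388132 * 0.41826494 = 9.4087

Answer: Price = 9.4087


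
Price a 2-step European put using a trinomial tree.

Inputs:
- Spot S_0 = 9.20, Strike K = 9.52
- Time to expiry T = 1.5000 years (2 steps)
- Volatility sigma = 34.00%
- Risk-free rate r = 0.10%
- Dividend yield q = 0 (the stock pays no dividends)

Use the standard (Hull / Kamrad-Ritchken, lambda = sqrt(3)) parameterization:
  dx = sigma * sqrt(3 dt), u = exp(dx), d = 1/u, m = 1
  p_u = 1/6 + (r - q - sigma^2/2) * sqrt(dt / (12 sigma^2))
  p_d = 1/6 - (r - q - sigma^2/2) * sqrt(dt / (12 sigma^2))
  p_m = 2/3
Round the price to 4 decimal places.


dt = T/N = 0.750000; dx = sigma*sqrt(3*dt) = 0.510000
u = exp(dx) = 1.665291; d = 1/u = 0.600496
p_u = 0.124902, p_m = 0.666667, p_d = 0.208431
Discount per step: exp(-r*dt) = 0.999250
Stock lattice S(k, j) with j the centered position index:
  k=0: S(0,+0) = 9.2000
  k=1: S(1,-1) = 5.5246; S(1,+0) = 9.2000; S(1,+1) = 15.3207
  k=2: S(2,-2) = 3.3175; S(2,-1) = 5.5246; S(2,+0) = 9.2000; S(2,+1) = 15.3207; S(2,+2) = 25.5134
Terminal payoffs V(N, j) = max(K - S_T, 0):
  V(2,-2) = 6.202527; V(2,-1) = 3.995441; V(2,+0) = 0.320000; V(2,+1) = 0.000000; V(2,+2) = 0.000000
Backward induction: V(k, j) = exp(-r*dt) * [p_u * V(k+1, j+1) + p_m * V(k+1, j) + p_d * V(k+1, j-1)]
  V(1,-1) = exp(-r*dt) * [p_u*0.320000 + p_m*3.995441 + p_d*6.202527] = 3.993401
  V(1,+0) = exp(-r*dt) * [p_u*0.000000 + p_m*0.320000 + p_d*3.995441] = 1.045324
  V(1,+1) = exp(-r*dt) * [p_u*0.000000 + p_m*0.000000 + p_d*0.320000] = 0.066648
  V(0,+0) = exp(-r*dt) * [p_u*0.066648 + p_m*1.045324 + p_d*3.993401] = 1.536405

Answer: Price = V(0,0) = 1.5364


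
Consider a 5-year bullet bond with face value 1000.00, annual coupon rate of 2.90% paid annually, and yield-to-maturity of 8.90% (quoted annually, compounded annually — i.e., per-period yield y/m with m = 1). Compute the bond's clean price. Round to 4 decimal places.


Answer: Price = 766.0141

Derivation:
Coupon per period c = face * coupon_rate / m = 29.000000
Periods per year m = 1; per-period yield y/m = 0.089000
Number of cashflows N = 5
Cashflows (t years, CF_t, discount factor 1/(1+y/m)^(m*t), PV):
  t = 1.0000: CF_t = 29.000000, DF = 0.918274, PV = 26.629936
  t = 2.0000: CF_t = 29.000000, DF = 0.843226, PV = 24.453568
  t = 3.0000: CF_t = 29.000000, DF = 0.774313, PV = 22.455067
  t = 4.0000: CF_t = 29.000000, DF = 0.711031, PV = 20.619896
  t = 5.0000: CF_t = 1029.000000, DF = 0.652921, PV = 671.855653
Price P = sum_t PV_t = 766.014121


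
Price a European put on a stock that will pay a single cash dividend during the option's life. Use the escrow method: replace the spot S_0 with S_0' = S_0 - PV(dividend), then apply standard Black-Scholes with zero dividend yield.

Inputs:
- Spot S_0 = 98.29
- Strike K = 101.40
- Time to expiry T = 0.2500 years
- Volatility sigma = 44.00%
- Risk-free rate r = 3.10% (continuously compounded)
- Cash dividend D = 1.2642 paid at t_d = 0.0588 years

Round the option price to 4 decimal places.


PV(D) = D * exp(-r * t_d) = 1.2642 * 0.99817886 = 1.26189772
S_0' = S_0 - PV(D) = 98.2900 - 1.26189772 = 97.02810228
d1 = (ln(S_0'/K) + (r + sigma^2/2)*T) / (sigma*sqrt(T)) = -0.05510200
d2 = d1 - sigma*sqrt(T) = -0.27510200
exp(-rT) = 0.99227995
N(-d1) = 0.52197140; N(-d2) = 0.60838106
P = K * exp(-rT) * N(-d2) - S_0' * N(-d1) = 101.4000 * 0.99227995 * 0.60838106 - 97.02810228 * 0.52197140 = 10.5677

Answer: Price = 10.5677


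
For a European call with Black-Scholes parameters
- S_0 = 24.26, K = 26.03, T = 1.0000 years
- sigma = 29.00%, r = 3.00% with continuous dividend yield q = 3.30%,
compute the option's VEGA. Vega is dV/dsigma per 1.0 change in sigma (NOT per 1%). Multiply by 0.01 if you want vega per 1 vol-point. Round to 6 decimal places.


d1 = -0.1081752258; d2 = -0.3981752258
phi(d1) = 0.3966149085; exp(-qT) = 0.9675385596; exp(-rT) = 0.9704455335
Vega = S * exp(-qT) * phi(d1) * sqrt(T) = 24.2600 * 0.9675385596 * 0.3966149085 * 1.0000000000 = 9.309538

Answer: Vega = 9.309538


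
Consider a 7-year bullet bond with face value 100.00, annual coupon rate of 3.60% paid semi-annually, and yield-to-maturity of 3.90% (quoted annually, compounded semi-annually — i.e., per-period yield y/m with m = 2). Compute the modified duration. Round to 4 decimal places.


Answer: Modified duration = 6.1218

Derivation:
Coupon per period c = face * coupon_rate / m = 1.800000
Periods per year m = 2; per-period yield y/m = 0.019500
Number of cashflows N = 14
Cashflows (t years, CF_t, discount factor 1/(1+y/m)^(m*t), PV):
  t = 0.5000: CF_t = 1.800000, DF = 0.980873, PV = 1.765571
  t = 1.0000: CF_t = 1.800000, DF = 0.962112, PV = 1.731801
  t = 1.5000: CF_t = 1.800000, DF = 0.943709, PV = 1.698677
  t = 2.0000: CF_t = 1.800000, DF = 0.925659, PV = 1.666186
  t = 2.5000: CF_t = 1.800000, DF = 0.907954, PV = 1.634317
  t = 3.0000: CF_t = 1.800000, DF = 0.890588, PV = 1.603058
  t = 3.5000: CF_t = 1.800000, DF = 0.873553, PV = 1.572396
  t = 4.0000: CF_t = 1.800000, DF = 0.856845, PV = 1.542321
  t = 4.5000: CF_t = 1.800000, DF = 0.840456, PV = 1.512821
  t = 5.0000: CF_t = 1.800000, DF = 0.824380, PV = 1.483885
  t = 5.5000: CF_t = 1.800000, DF = 0.808613, PV = 1.455503
  t = 6.0000: CF_t = 1.800000, DF = 0.793146, PV = 1.427663
  t = 6.5000: CF_t = 1.800000, DF = 0.777976, PV = 1.400356
  t = 7.0000: CF_t = 101.800000, DF = 0.763095, PV = 77.683101
Price P = sum_t PV_t = 98.177656
First compute Macaulay numerator sum_t t * PV_t:
  t * PV_t at t = 0.5000: 0.882786
  t * PV_t at t = 1.0000: 1.731801
  t * PV_t at t = 1.5000: 2.548016
  t * PV_t at t = 2.0000: 3.332373
  t * PV_t at t = 2.5000: 4.085793
  t * PV_t at t = 3.0000: 4.809173
  t * PV_t at t = 3.5000: 5.503386
  t * PV_t at t = 4.0000: 6.169282
  t * PV_t at t = 4.5000: 6.807693
  t * PV_t at t = 5.0000: 7.419424
  t * PV_t at t = 5.5000: 8.005264
  t * PV_t at t = 6.0000: 8.565979
  t * PV_t at t = 6.5000: 9.102315
  t * PV_t at t = 7.0000: 543.781710
Macaulay duration D = 612.744995 / 98.177656 = 6.241186
Modified duration = D / (1 + y/m) = 6.241186 / (1 + 0.019500) = 6.121811


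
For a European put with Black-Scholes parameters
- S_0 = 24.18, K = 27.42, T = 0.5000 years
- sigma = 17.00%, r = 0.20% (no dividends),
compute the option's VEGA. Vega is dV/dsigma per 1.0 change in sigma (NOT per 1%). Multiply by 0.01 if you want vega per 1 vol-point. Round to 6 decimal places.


d1 = -0.9776527316; d2 = -1.0978608844
phi(d1) = 0.2473772041; exp(-qT) = 1.0000000000; exp(-rT) = 0.9990004998
Vega = S * exp(-qT) * phi(d1) * sqrt(T) = 24.1800 * 1.0000000000 * 0.2473772041 * 0.7071067812 = 4.229616

Answer: Vega = 4.229616


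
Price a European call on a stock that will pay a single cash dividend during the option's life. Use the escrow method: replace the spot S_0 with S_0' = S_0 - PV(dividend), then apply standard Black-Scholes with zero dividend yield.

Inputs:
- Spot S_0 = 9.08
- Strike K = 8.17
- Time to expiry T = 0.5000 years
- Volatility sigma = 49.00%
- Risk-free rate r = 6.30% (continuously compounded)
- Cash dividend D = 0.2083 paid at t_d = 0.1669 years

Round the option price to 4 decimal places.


Answer: Price = 1.6947

Derivation:
PV(D) = D * exp(-r * t_d) = 0.2083 * 0.98954039 = 0.20612126
S_0' = S_0 - PV(D) = 9.0800 - 0.20612126 = 8.87387874
d1 = (ln(S_0'/K) + (r + sigma^2/2)*T) / (sigma*sqrt(T)) = 0.50267522
d2 = d1 - sigma*sqrt(T) = 0.15619290
exp(-rT) = 0.96899096
N(d1) = 0.69240368; N(d2) = 0.56205951
C = S_0' * N(d1) - K * exp(-rT) * N(d2) = 8.87387874 * 0.69240368 - 8.1700 * 0.96899096 * 0.56205951 = 1.6947


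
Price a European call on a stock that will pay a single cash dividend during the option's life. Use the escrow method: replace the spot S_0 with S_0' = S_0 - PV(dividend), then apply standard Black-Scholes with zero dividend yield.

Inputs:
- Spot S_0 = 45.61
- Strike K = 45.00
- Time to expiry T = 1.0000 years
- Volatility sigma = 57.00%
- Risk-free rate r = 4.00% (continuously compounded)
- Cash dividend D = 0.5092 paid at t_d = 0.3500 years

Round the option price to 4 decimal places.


PV(D) = D * exp(-r * t_d) = 0.5092 * 0.98609754 = 0.50212087
S_0' = S_0 - PV(D) = 45.6100 - 0.50212087 = 45.10787913
d1 = (ln(S_0'/K) + (r + sigma^2/2)*T) / (sigma*sqrt(T)) = 0.35937622
d2 = d1 - sigma*sqrt(T) = -0.21062378
exp(-rT) = 0.96078944
N(d1) = 0.64034317; N(d2) = 0.41659043
C = S_0' * N(d1) - K * exp(-rT) * N(d2) = 45.10787913 * 0.64034317 - 45.0000 * 0.96078944 * 0.41659043 = 10.8730

Answer: Price = 10.8730


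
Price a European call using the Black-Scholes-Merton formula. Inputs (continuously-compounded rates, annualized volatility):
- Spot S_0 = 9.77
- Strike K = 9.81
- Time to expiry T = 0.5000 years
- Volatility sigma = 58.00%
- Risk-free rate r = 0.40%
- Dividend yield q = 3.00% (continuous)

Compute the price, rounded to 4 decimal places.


d1 = (ln(S/K) + (r - q + 0.5*sigma^2) * T) / (sigma * sqrt(T)) = 0.16340065
d2 = d1 - sigma * sqrt(T) = -0.24672128
exp(-rT) = 0.99800200; exp(-qT) = 0.98511194
C = S_0 * exp(-qT) * N(d1) - K * exp(-rT) * N(d2)
N(d1) = 0.56489851; N(d2) = 0.40256197
C = 9.7700 * 0.98511194 * 0.56489851 - 9.8100 * 0.99800200 * 0.40256197 = 1.4956

Answer: Price = 1.4956


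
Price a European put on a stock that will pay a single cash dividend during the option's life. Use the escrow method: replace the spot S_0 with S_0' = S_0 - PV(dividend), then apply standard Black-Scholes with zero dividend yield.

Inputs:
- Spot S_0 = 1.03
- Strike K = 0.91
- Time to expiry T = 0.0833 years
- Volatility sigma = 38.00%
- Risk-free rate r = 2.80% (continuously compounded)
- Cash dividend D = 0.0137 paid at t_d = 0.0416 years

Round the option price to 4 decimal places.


PV(D) = D * exp(-r * t_d) = 0.0137 * 0.99883588 = 0.01368405
S_0' = S_0 - PV(D) = 1.0300 - 0.01368405 = 1.01631595
d1 = (ln(S_0'/K) + (r + sigma^2/2)*T) / (sigma*sqrt(T)) = 1.08358364
d2 = d1 - sigma*sqrt(T) = 0.97390903
exp(-rT) = 0.99767032
N(-d1) = 0.13927472; N(-d2) = 0.16505085
P = K * exp(-rT) * N(-d2) - S_0' * N(-d1) = 0.9100 * 0.99767032 * 0.16505085 - 1.01631595 * 0.13927472 = 0.0083

Answer: Price = 0.0083


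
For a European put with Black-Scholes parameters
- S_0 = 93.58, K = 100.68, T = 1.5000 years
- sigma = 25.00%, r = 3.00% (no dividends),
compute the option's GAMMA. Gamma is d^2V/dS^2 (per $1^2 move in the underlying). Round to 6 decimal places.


d1 = 0.0612193302; d2 = -0.2449668877
phi(d1) = 0.3981954012; exp(-qT) = 1.0000000000; exp(-rT) = 0.9559974818
Gamma = exp(-qT) * phi(d1) / (S * sigma * sqrt(T)) = 1.0000000000 * 0.3981954012 / (93.5800 * 0.2500 * 1.2247448714) = 0.013897

Answer: Gamma = 0.013897


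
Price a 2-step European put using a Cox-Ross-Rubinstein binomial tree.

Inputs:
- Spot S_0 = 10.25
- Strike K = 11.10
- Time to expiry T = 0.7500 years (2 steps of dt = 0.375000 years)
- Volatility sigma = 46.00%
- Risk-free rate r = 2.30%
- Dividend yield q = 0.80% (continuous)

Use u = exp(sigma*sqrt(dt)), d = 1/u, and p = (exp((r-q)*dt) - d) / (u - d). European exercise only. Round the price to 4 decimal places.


dt = T/N = 0.375000
u = exp(sigma*sqrt(dt)) = 1.325370; d = 1/u = 0.754507
p = (exp((r-q)*dt) - d) / (u - d) = 0.439920
Discount per step: exp(-r*dt) = 0.991412
Stock lattice S(k, i) with i counting down-moves:
  k=0: S(0,0) = 10.2500
  k=1: S(1,0) = 13.5850; S(1,1) = 7.7337
  k=2: S(2,0) = 18.0052; S(2,1) = 10.2500; S(2,2) = 5.8351
Terminal payoffs V(N, i) = max(K - S_T, 0):
  V(2,0) = 0.000000; V(2,1) = 0.850000; V(2,2) = 5.264879
Backward induction: V(k, i) = exp(-r*dt) * [p * V(k+1, i) + (1-p) * V(k+1, i+1)].
  V(1,0) = exp(-r*dt) * [p*0.000000 + (1-p)*0.850000] = 0.471979
  V(1,1) = exp(-r*dt) * [p*0.850000 + (1-p)*5.264879] = 3.294148
  V(0,0) = exp(-r*dt) * [p*0.471979 + (1-p)*3.294148] = 2.034991

Answer: Price = V(0,0) = 2.0350


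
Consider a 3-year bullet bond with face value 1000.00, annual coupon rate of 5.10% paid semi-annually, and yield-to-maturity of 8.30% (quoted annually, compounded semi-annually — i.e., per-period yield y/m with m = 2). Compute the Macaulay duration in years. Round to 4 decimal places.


Coupon per period c = face * coupon_rate / m = 25.500000
Periods per year m = 2; per-period yield y/m = 0.041500
Number of cashflows N = 6
Cashflows (t years, CF_t, discount factor 1/(1+y/m)^(m*t), PV):
  t = 0.5000: CF_t = 25.500000, DF = 0.960154, PV = 24.483917
  t = 1.0000: CF_t = 25.500000, DF = 0.921895, PV = 23.508322
  t = 1.5000: CF_t = 25.500000, DF = 0.885161, PV = 22.571601
  t = 2.0000: CF_t = 25.500000, DF = 0.849890, PV = 21.672204
  t = 2.5000: CF_t = 25.500000, DF = 0.816025, PV = 20.808645
  t = 3.0000: CF_t = 1025.500000, DF = 0.783510, PV = 803.489154
Price P = sum_t PV_t = 916.533844
Macaulay numerator sum_t t * PV_t:
  t * PV_t at t = 0.5000: 12.241959
  t * PV_t at t = 1.0000: 23.508322
  t * PV_t at t = 1.5000: 33.857401
  t * PV_t at t = 2.0000: 43.344408
  t * PV_t at t = 2.5000: 52.021613
  t * PV_t at t = 3.0000: 2410.467463
Macaulay duration D = (sum_t t * PV_t) / P = 2575.441167 / 916.533844 = 2.809979

Answer: Macaulay duration = 2.8100 years


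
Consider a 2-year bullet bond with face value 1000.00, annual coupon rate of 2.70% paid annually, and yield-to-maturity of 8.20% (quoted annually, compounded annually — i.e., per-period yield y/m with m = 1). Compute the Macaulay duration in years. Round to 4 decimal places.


Coupon per period c = face * coupon_rate / m = 27.000000
Periods per year m = 1; per-period yield y/m = 0.082000
Number of cashflows N = 2
Cashflows (t years, CF_t, discount factor 1/(1+y/m)^(m*t), PV):
  t = 1.0000: CF_t = 27.000000, DF = 0.924214, PV = 24.953789
  t = 2.0000: CF_t = 1027.000000, DF = 0.854172, PV = 877.234942
Price P = sum_t PV_t = 902.188731
Macaulay numerator sum_t t * PV_t:
  t * PV_t at t = 1.0000: 24.953789
  t * PV_t at t = 2.0000: 1754.469884
Macaulay duration D = (sum_t t * PV_t) / P = 1779.423673 / 902.188731 = 1.972341

Answer: Macaulay duration = 1.9723 years


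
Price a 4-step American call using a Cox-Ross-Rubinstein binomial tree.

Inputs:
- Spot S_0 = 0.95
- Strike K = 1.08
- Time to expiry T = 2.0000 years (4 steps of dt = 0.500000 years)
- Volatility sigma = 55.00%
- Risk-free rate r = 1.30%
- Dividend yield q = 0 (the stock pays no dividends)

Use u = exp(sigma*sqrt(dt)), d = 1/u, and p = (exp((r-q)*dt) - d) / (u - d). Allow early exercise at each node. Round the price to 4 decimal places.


Answer: Price = V(0,0) = 0.2547

Derivation:
dt = T/N = 0.500000
u = exp(sigma*sqrt(dt)) = 1.475370; d = 1/u = 0.677796
p = (exp((r-q)*dt) - d) / (u - d) = 0.412156
Discount per step: exp(-r*dt) = 0.993521
Stock lattice S(k, i) with i counting down-moves:
  k=0: S(0,0) = 0.9500
  k=1: S(1,0) = 1.4016; S(1,1) = 0.6439
  k=2: S(2,0) = 2.0679; S(2,1) = 0.9500; S(2,2) = 0.4364
  k=3: S(3,0) = 3.0509; S(3,1) = 1.4016; S(3,2) = 0.6439; S(3,3) = 0.2958
  k=4: S(4,0) = 4.5012; S(4,1) = 2.0679; S(4,2) = 0.9500; S(4,3) = 0.4364; S(4,4) = 0.2005
Terminal payoffs V(N, i) = max(S_T - K, 0):
  V(4,0) = 3.421189; V(4,1) = 0.987880; V(4,2) = 0.000000; V(4,3) = 0.000000; V(4,4) = 0.000000
Backward induction: V(k, i) = exp(-r*dt) * [p * V(k+1, i) + (1-p) * V(k+1, i+1)]; then take max(V_cont, immediate exercise) for American.
  V(3,0) = exp(-r*dt) * [p*3.421189 + (1-p)*0.987880] = 1.977886; exercise = 1.970889; V(3,0) = max -> 1.977886
  V(3,1) = exp(-r*dt) * [p*0.987880 + (1-p)*0.000000] = 0.404523; exercise = 0.321601; V(3,1) = max -> 0.404523
  V(3,2) = exp(-r*dt) * [p*0.000000 + (1-p)*0.000000] = 0.000000; exercise = 0.000000; V(3,2) = max -> 0.000000
  V(3,3) = exp(-r*dt) * [p*0.000000 + (1-p)*0.000000] = 0.000000; exercise = 0.000000; V(3,3) = max -> 0.000000
  V(2,0) = exp(-r*dt) * [p*1.977886 + (1-p)*0.404523] = 1.046172; exercise = 0.987880; V(2,0) = max -> 1.046172
  V(2,1) = exp(-r*dt) * [p*0.404523 + (1-p)*0.000000] = 0.165647; exercise = 0.000000; V(2,1) = max -> 0.165647
  V(2,2) = exp(-r*dt) * [p*0.000000 + (1-p)*0.000000] = 0.000000; exercise = 0.000000; V(2,2) = max -> 0.000000
  V(1,0) = exp(-r*dt) * [p*1.046172 + (1-p)*0.165647] = 0.525136; exercise = 0.321601; V(1,0) = max -> 0.525136
  V(1,1) = exp(-r*dt) * [p*0.165647 + (1-p)*0.000000] = 0.067830; exercise = 0.000000; V(1,1) = max -> 0.067830
  V(0,0) = exp(-r*dt) * [p*0.525136 + (1-p)*0.067830] = 0.254651; exercise = 0.000000; V(0,0) = max -> 0.254651


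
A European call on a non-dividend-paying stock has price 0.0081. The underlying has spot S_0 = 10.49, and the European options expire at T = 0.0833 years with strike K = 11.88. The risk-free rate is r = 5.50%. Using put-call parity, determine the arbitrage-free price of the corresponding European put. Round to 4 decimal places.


Put-call parity: C - P = S_0 * exp(-qT) - K * exp(-rT).
S_0 * exp(-qT) = 10.4900 * 1.00000000 = 10.49000000
K * exp(-rT) = 11.8800 * 0.99542898 = 11.82569627
P = C - S*exp(-qT) + K*exp(-rT)
P = 0.0081 - 10.49000000 + 11.82569627 = 1.3438

Answer: Put price = 1.3438


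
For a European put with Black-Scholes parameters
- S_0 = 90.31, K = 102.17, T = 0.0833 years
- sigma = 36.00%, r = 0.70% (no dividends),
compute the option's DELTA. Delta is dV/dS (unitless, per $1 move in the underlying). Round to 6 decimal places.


Answer: Delta = -0.870761

Derivation:
d1 = -1.1299942306; d2 = -1.2338964924
phi(d1) = 0.2106869253; exp(-qT) = 1.0000000000; exp(-rT) = 0.9994170700
N(-d1) = 0.8707606722
Delta = -exp(-qT) * N(-d1) = -1.0000000000 * 0.8707606722 = -0.870761


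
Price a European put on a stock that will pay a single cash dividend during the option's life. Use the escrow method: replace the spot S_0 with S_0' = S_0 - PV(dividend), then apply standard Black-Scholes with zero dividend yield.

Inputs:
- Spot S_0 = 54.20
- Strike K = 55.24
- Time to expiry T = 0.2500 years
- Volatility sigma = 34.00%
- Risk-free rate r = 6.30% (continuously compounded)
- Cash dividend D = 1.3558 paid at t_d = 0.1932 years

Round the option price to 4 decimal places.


PV(D) = D * exp(-r * t_d) = 1.3558 * 0.98790217 = 1.33939777
S_0' = S_0 - PV(D) = 54.2000 - 1.33939777 = 52.86060223
d1 = (ln(S_0'/K) + (r + sigma^2/2)*T) / (sigma*sqrt(T)) = -0.08134721
d2 = d1 - sigma*sqrt(T) = -0.25134721
exp(-rT) = 0.98437338
N(-d1) = 0.53241709; N(-d2) = 0.59922716
P = K * exp(-rT) * N(-d2) - S_0' * N(-d1) = 55.2400 * 0.98437338 * 0.59922716 - 52.86060223 * 0.53241709 = 4.4402

Answer: Price = 4.4402


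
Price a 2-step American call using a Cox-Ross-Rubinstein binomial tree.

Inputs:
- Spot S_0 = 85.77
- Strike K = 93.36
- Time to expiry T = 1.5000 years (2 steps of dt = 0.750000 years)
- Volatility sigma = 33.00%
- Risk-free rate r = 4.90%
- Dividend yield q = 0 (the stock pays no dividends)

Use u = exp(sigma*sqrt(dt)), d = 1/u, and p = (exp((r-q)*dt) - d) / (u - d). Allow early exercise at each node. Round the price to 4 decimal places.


dt = T/N = 0.750000
u = exp(sigma*sqrt(dt)) = 1.330811; d = 1/u = 0.751422
p = (exp((r-q)*dt) - d) / (u - d) = 0.493644
Discount per step: exp(-r*dt) = 0.963917
Stock lattice S(k, i) with i counting down-moves:
  k=0: S(0,0) = 85.7700
  k=1: S(1,0) = 114.1436; S(1,1) = 64.4494
  k=2: S(2,0) = 151.9036; S(2,1) = 85.7700; S(2,2) = 48.4287
Terminal payoffs V(N, i) = max(S_T - K, 0):
  V(2,0) = 58.543593; V(2,1) = 0.000000; V(2,2) = 0.000000
Backward induction: V(k, i) = exp(-r*dt) * [p * V(k+1, i) + (1-p) * V(k+1, i+1)]; then take max(V_cont, immediate exercise) for American.
  V(1,0) = exp(-r*dt) * [p*58.543593 + (1-p)*0.000000] = 27.856910; exercise = 20.783643; V(1,0) = max -> 27.856910
  V(1,1) = exp(-r*dt) * [p*0.000000 + (1-p)*0.000000] = 0.000000; exercise = 0.000000; V(1,1) = max -> 0.000000
  V(0,0) = exp(-r*dt) * [p*27.856910 + (1-p)*0.000000] = 13.255207; exercise = 0.000000; V(0,0) = max -> 13.255207

Answer: Price = V(0,0) = 13.2552


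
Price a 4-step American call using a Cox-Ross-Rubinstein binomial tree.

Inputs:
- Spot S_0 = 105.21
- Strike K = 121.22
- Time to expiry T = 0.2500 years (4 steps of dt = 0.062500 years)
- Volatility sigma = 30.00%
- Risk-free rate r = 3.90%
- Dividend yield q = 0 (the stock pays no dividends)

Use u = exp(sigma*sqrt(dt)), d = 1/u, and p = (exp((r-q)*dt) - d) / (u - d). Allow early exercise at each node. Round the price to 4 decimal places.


Answer: Price = V(0,0) = 1.5111

Derivation:
dt = T/N = 0.062500
u = exp(sigma*sqrt(dt)) = 1.077884; d = 1/u = 0.927743
p = (exp((r-q)*dt) - d) / (u - d) = 0.497513
Discount per step: exp(-r*dt) = 0.997565
Stock lattice S(k, i) with i counting down-moves:
  k=0: S(0,0) = 105.2100
  k=1: S(1,0) = 113.4042; S(1,1) = 97.6079
  k=2: S(2,0) = 122.2366; S(2,1) = 105.2100; S(2,2) = 90.5551
  k=3: S(3,0) = 131.7569; S(3,1) = 113.4042; S(3,2) = 97.6079; S(3,3) = 84.0119
  k=4: S(4,0) = 142.0186; S(4,1) = 122.2366; S(4,2) = 105.2100; S(4,3) = 90.5551; S(4,4) = 77.9415
Terminal payoffs V(N, i) = max(S_T - K, 0):
  V(4,0) = 20.798645; V(4,1) = 1.016581; V(4,2) = 0.000000; V(4,3) = 0.000000; V(4,4) = 0.000000
Backward induction: V(k, i) = exp(-r*dt) * [p * V(k+1, i) + (1-p) * V(k+1, i+1)]; then take max(V_cont, immediate exercise) for American.
  V(3,0) = exp(-r*dt) * [p*20.798645 + (1-p)*1.016581] = 10.831987; exercise = 10.536873; V(3,0) = max -> 10.831987
  V(3,1) = exp(-r*dt) * [p*1.016581 + (1-p)*0.000000] = 0.504531; exercise = 0.000000; V(3,1) = max -> 0.504531
  V(3,2) = exp(-r*dt) * [p*0.000000 + (1-p)*0.000000] = 0.000000; exercise = 0.000000; V(3,2) = max -> 0.000000
  V(3,3) = exp(-r*dt) * [p*0.000000 + (1-p)*0.000000] = 0.000000; exercise = 0.000000; V(3,3) = max -> 0.000000
  V(2,0) = exp(-r*dt) * [p*10.831987 + (1-p)*0.504531] = 5.628841; exercise = 1.016581; V(2,0) = max -> 5.628841
  V(2,1) = exp(-r*dt) * [p*0.504531 + (1-p)*0.000000] = 0.250400; exercise = 0.000000; V(2,1) = max -> 0.250400
  V(2,2) = exp(-r*dt) * [p*0.000000 + (1-p)*0.000000] = 0.000000; exercise = 0.000000; V(2,2) = max -> 0.000000
  V(1,0) = exp(-r*dt) * [p*5.628841 + (1-p)*0.250400] = 2.919122; exercise = 0.000000; V(1,0) = max -> 2.919122
  V(1,1) = exp(-r*dt) * [p*0.250400 + (1-p)*0.000000] = 0.124274; exercise = 0.000000; V(1,1) = max -> 0.124274
  V(0,0) = exp(-r*dt) * [p*2.919122 + (1-p)*0.124274] = 1.511061; exercise = 0.000000; V(0,0) = max -> 1.511061


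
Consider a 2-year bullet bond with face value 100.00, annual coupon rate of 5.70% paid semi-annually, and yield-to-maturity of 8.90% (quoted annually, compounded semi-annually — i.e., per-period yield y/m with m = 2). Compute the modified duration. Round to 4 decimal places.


Answer: Modified duration = 1.8340

Derivation:
Coupon per period c = face * coupon_rate / m = 2.850000
Periods per year m = 2; per-period yield y/m = 0.044500
Number of cashflows N = 4
Cashflows (t years, CF_t, discount factor 1/(1+y/m)^(m*t), PV):
  t = 0.5000: CF_t = 2.850000, DF = 0.957396, PV = 2.728578
  t = 1.0000: CF_t = 2.850000, DF = 0.916607, PV = 2.612330
  t = 1.5000: CF_t = 2.850000, DF = 0.877556, PV = 2.501034
  t = 2.0000: CF_t = 102.850000, DF = 0.840168, PV = 86.411296
Price P = sum_t PV_t = 94.253237
First compute Macaulay numerator sum_t t * PV_t:
  t * PV_t at t = 0.5000: 1.364289
  t * PV_t at t = 1.0000: 2.612330
  t * PV_t at t = 1.5000: 3.751550
  t * PV_t at t = 2.0000: 172.822592
Macaulay duration D = 180.550761 / 94.253237 = 1.915592
Modified duration = D / (1 + y/m) = 1.915592 / (1 + 0.044500) = 1.833980


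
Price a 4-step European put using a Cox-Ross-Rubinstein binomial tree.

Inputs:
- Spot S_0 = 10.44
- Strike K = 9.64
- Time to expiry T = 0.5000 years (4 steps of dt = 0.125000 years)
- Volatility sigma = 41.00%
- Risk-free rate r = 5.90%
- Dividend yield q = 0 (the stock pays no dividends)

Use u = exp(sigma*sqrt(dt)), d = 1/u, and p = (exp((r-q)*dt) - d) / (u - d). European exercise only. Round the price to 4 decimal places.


dt = T/N = 0.125000
u = exp(sigma*sqrt(dt)) = 1.155990; d = 1/u = 0.865060
p = (exp((r-q)*dt) - d) / (u - d) = 0.489268
Discount per step: exp(-r*dt) = 0.992652
Stock lattice S(k, i) with i counting down-moves:
  k=0: S(0,0) = 10.4400
  k=1: S(1,0) = 12.0685; S(1,1) = 9.0312
  k=2: S(2,0) = 13.9511; S(2,1) = 10.4400; S(2,2) = 7.8125
  k=3: S(3,0) = 16.1273; S(3,1) = 12.0685; S(3,2) = 9.0312; S(3,3) = 6.7583
  k=4: S(4,0) = 18.6430; S(4,1) = 13.9511; S(4,2) = 10.4400; S(4,3) = 7.8125; S(4,4) = 5.8463
Terminal payoffs V(N, i) = max(K - S_T, 0):
  V(4,0) = 0.000000; V(4,1) = 0.000000; V(4,2) = 0.000000; V(4,3) = 1.827455; V(4,4) = 3.793653
Backward induction: V(k, i) = exp(-r*dt) * [p * V(k+1, i) + (1-p) * V(k+1, i+1)].
  V(3,0) = exp(-r*dt) * [p*0.000000 + (1-p)*0.000000] = 0.000000
  V(3,1) = exp(-r*dt) * [p*0.000000 + (1-p)*0.000000] = 0.000000
  V(3,2) = exp(-r*dt) * [p*0.000000 + (1-p)*1.827455] = 0.926482
  V(3,3) = exp(-r*dt) * [p*1.827455 + (1-p)*3.793653] = 2.810849
  V(2,0) = exp(-r*dt) * [p*0.000000 + (1-p)*0.000000] = 0.000000
  V(2,1) = exp(-r*dt) * [p*0.000000 + (1-p)*0.926482] = 0.469708
  V(2,2) = exp(-r*dt) * [p*0.926482 + (1-p)*2.810849] = 1.875010
  V(1,0) = exp(-r*dt) * [p*0.000000 + (1-p)*0.469708] = 0.238132
  V(1,1) = exp(-r*dt) * [p*0.469708 + (1-p)*1.875010] = 1.178716
  V(0,0) = exp(-r*dt) * [p*0.238132 + (1-p)*1.178716] = 0.713239

Answer: Price = V(0,0) = 0.7132
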